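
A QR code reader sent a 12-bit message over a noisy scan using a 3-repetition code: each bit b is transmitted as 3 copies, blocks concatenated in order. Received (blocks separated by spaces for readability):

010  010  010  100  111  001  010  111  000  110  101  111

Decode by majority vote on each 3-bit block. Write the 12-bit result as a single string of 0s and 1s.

Block 1 (010): 1 one → 0
Block 2 (010): 1 one → 0
Block 3 (010): 1 one → 0
Block 4 (100): 1 one → 0
Block 5 (111): 3 ones → 1
Block 6 (001): 1 one → 0
Block 7 (010): 1 one → 0
Block 8 (111): 3 ones → 1
Block 9 (000): 0 ones → 0
Block 10 (110): 2 ones → 1
Block 11 (101): 2 ones → 1
Block 12 (111): 3 ones → 1

000010010111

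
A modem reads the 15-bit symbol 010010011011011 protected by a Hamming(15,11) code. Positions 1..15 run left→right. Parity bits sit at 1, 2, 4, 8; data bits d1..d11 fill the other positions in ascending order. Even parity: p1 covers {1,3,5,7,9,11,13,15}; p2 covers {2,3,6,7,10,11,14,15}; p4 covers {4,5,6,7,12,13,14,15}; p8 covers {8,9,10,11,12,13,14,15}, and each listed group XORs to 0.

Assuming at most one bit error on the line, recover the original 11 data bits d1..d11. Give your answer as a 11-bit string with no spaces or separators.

01001011011

s1 (pos 1,3,5,7,9,11,13,15): 0⊕0⊕1⊕0⊕1⊕1⊕0⊕1 = 0
s2 (pos 2,3,6,7,10,11,14,15): 1⊕0⊕0⊕0⊕0⊕1⊕1⊕1 = 0
s4 (pos 4,5,6,7,12,13,14,15): 0⊕1⊕0⊕0⊕1⊕0⊕1⊕1 = 0
s8 (pos 8,9,10,11,12,13,14,15): 1⊕1⊕0⊕1⊕1⊕0⊕1⊕1 = 0
Syndrome s8…s1 = 0000 → no error.
Read data bits from positions 3,5,6,7,9,10,11,12,13,14,15: 01001011011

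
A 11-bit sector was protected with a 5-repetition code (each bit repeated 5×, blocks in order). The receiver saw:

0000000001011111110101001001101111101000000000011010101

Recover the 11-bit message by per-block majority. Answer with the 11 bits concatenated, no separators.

Block 1 (00000): 0 ones → 0
Block 2 (00001): 1 one → 0
Block 3 (01111): 4 ones → 1
Block 4 (11101): 4 ones → 1
Block 5 (01001): 2 ones → 0
Block 6 (00110): 2 ones → 0
Block 7 (11111): 5 ones → 1
Block 8 (01000): 1 one → 0
Block 9 (00000): 0 ones → 0
Block 10 (00110): 2 ones → 0
Block 11 (10101): 3 ones → 1

00110010001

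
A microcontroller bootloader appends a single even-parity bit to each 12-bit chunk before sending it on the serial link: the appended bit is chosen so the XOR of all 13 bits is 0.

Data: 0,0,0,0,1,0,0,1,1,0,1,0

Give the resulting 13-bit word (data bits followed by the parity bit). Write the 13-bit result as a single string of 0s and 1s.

XOR of the 12 data bits: 0⊕0⊕0⊕0⊕1⊕0⊕0⊕1⊕1⊕0⊕1⊕0 = 0
Parity bit = 0 (so all 13 bits XOR to 0).

0000100110100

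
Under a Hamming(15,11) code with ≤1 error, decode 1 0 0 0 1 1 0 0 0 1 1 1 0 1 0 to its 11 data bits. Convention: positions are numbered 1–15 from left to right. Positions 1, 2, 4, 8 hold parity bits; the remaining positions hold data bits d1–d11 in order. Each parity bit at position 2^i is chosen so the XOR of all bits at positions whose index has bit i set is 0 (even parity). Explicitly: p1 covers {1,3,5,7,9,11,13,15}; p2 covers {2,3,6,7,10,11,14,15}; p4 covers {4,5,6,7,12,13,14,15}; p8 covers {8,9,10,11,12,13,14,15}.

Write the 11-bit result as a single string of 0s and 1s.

01100111010

s1 (pos 1,3,5,7,9,11,13,15): 1⊕0⊕1⊕0⊕0⊕1⊕0⊕0 = 1
s2 (pos 2,3,6,7,10,11,14,15): 0⊕0⊕1⊕0⊕1⊕1⊕1⊕0 = 0
s4 (pos 4,5,6,7,12,13,14,15): 0⊕1⊕1⊕0⊕1⊕0⊕1⊕0 = 0
s8 (pos 8,9,10,11,12,13,14,15): 0⊕0⊕1⊕1⊕1⊕0⊕1⊕0 = 0
Syndrome s8…s1 = 0001 → error at position 1.
Flip position 1: 100011000111010 → 000011000111010
Read data bits from positions 3,5,6,7,9,10,11,12,13,14,15: 01100111010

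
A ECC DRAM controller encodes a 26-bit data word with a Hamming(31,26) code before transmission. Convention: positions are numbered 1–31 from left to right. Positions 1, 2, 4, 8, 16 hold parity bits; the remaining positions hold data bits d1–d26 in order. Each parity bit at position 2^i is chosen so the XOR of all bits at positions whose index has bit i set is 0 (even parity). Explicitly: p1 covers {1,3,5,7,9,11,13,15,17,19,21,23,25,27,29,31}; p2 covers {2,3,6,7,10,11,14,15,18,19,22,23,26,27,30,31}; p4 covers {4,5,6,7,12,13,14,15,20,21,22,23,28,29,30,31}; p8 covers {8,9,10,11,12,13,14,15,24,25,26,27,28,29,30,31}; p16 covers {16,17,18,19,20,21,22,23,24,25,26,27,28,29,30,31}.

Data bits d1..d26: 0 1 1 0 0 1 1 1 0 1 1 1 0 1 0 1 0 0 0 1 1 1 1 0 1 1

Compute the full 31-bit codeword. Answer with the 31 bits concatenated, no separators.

1001110101110111101010001111011

Place data at non-parity positions: p1 p2 0 p4 1 1 0 p8 0 1 1 1 0 1 1 p16 1 0 1 0 1 0 0 0 1 1 1 1 0 1 1
p1 (pos 1,3,5,7,9,11,13,15,17,19,21,23,25,27,29,31): XOR of data positions = 0⊕1⊕0⊕0⊕1⊕0⊕1⊕1⊕1⊕1⊕0⊕1⊕1⊕0⊕1 = 1
p2 (pos 2,3,6,7,10,11,14,15,18,19,22,23,26,27,30,31): XOR of data positions = 0⊕1⊕0⊕1⊕1⊕1⊕1⊕0⊕1⊕0⊕0⊕1⊕1⊕1⊕1 = 0
p4 (pos 4,5,6,7,12,13,14,15,20,21,22,23,28,29,30,31): XOR of data positions = 1⊕1⊕0⊕1⊕0⊕1⊕1⊕0⊕1⊕0⊕0⊕1⊕0⊕1⊕1 = 1
p8 (pos 8,9,10,11,12,13,14,15,24,25,26,27,28,29,30,31): XOR of data positions = 0⊕1⊕1⊕1⊕0⊕1⊕1⊕0⊕1⊕1⊕1⊕1⊕0⊕1⊕1 = 1
p16 (pos 16,17,18,19,20,21,22,23,24,25,26,27,28,29,30,31): XOR of data positions = 1⊕0⊕1⊕0⊕1⊕0⊕0⊕0⊕1⊕1⊕1⊕1⊕0⊕1⊕1 = 1
Codeword: 1001110101110111101010001111011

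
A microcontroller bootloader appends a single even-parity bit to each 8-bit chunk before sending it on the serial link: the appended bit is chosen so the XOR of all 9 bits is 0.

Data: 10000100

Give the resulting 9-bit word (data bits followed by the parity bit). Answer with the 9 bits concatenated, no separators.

XOR of the 8 data bits: 1⊕0⊕0⊕0⊕0⊕1⊕0⊕0 = 0
Parity bit = 0 (so all 9 bits XOR to 0).

100001000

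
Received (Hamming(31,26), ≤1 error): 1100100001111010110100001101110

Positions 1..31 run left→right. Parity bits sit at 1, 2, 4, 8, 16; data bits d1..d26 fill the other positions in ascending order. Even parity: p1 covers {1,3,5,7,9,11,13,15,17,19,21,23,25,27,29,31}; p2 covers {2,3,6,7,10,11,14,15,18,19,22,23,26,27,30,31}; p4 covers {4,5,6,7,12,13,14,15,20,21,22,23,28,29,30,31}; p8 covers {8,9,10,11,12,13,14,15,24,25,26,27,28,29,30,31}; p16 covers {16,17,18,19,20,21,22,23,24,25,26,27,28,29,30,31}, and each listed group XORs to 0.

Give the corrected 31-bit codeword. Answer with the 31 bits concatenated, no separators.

s1 (pos 1,3,5,7,9,11,13,15,17,19,21,23,25,27,29,31): 1⊕0⊕1⊕0⊕0⊕1⊕1⊕1⊕1⊕0⊕0⊕0⊕1⊕0⊕1⊕0 = 0
s2 (pos 2,3,6,7,10,11,14,15,18,19,22,23,26,27,30,31): 1⊕0⊕0⊕0⊕1⊕1⊕0⊕1⊕1⊕0⊕0⊕0⊕1⊕0⊕1⊕0 = 1
s4 (pos 4,5,6,7,12,13,14,15,20,21,22,23,28,29,30,31): 0⊕1⊕0⊕0⊕1⊕1⊕0⊕1⊕1⊕0⊕0⊕0⊕1⊕1⊕1⊕0 = 0
s8 (pos 8,9,10,11,12,13,14,15,24,25,26,27,28,29,30,31): 0⊕0⊕1⊕1⊕1⊕1⊕0⊕1⊕0⊕1⊕1⊕0⊕1⊕1⊕1⊕0 = 0
s16 (pos 16,17,18,19,20,21,22,23,24,25,26,27,28,29,30,31): 0⊕1⊕1⊕0⊕1⊕0⊕0⊕0⊕0⊕1⊕1⊕0⊕1⊕1⊕1⊕0 = 0
Syndrome s16…s1 = 00010 → error at position 2.
Flip position 2: 1100100001111010110100001101110 → 1000100001111010110100001101110

1000100001111010110100001101110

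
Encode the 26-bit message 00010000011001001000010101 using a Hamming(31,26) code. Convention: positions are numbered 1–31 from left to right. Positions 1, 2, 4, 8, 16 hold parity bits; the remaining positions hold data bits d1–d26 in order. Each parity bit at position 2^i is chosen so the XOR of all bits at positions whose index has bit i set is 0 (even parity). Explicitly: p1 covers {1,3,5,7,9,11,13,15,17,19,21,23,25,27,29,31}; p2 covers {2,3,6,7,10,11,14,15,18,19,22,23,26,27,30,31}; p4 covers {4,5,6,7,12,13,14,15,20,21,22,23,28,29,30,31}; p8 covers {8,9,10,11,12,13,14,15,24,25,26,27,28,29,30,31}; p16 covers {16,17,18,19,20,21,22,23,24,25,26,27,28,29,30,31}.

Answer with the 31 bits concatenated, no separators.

0100001100000111001001000010101

Place data at non-parity positions: p1 p2 0 p4 0 0 1 p8 0 0 0 0 0 1 1 p16 0 0 1 0 0 1 0 0 0 0 1 0 1 0 1
p1 (pos 1,3,5,7,9,11,13,15,17,19,21,23,25,27,29,31): XOR of data positions = 0⊕0⊕1⊕0⊕0⊕0⊕1⊕0⊕1⊕0⊕0⊕0⊕1⊕1⊕1 = 0
p2 (pos 2,3,6,7,10,11,14,15,18,19,22,23,26,27,30,31): XOR of data positions = 0⊕0⊕1⊕0⊕0⊕1⊕1⊕0⊕1⊕1⊕0⊕0⊕1⊕0⊕1 = 1
p4 (pos 4,5,6,7,12,13,14,15,20,21,22,23,28,29,30,31): XOR of data positions = 0⊕0⊕1⊕0⊕0⊕1⊕1⊕0⊕0⊕1⊕0⊕0⊕1⊕0⊕1 = 0
p8 (pos 8,9,10,11,12,13,14,15,24,25,26,27,28,29,30,31): XOR of data positions = 0⊕0⊕0⊕0⊕0⊕1⊕1⊕0⊕0⊕0⊕1⊕0⊕1⊕0⊕1 = 1
p16 (pos 16,17,18,19,20,21,22,23,24,25,26,27,28,29,30,31): XOR of data positions = 0⊕0⊕1⊕0⊕0⊕1⊕0⊕0⊕0⊕0⊕1⊕0⊕1⊕0⊕1 = 1
Codeword: 0100001100000111001001000010101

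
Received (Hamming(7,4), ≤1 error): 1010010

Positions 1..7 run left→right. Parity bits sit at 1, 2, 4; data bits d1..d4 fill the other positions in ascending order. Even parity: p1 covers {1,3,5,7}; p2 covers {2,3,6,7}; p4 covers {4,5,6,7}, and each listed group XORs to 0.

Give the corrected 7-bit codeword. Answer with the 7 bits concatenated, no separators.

s1 (pos 1,3,5,7): 1⊕1⊕0⊕0 = 0
s2 (pos 2,3,6,7): 0⊕1⊕1⊕0 = 0
s4 (pos 4,5,6,7): 0⊕0⊕1⊕0 = 1
Syndrome s4…s1 = 100 → error at position 4.
Flip position 4: 1010010 → 1011010

1011010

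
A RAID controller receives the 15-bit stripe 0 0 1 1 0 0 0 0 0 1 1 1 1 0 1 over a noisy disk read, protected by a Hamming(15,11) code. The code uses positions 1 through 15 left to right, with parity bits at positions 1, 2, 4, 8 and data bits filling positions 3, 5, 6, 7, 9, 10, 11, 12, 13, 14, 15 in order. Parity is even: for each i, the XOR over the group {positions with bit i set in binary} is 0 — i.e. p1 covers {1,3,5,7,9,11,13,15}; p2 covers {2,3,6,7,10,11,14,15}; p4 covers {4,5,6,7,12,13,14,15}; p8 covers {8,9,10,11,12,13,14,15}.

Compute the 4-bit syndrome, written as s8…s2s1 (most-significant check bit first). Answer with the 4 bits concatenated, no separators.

s1 (pos 1,3,5,7,9,11,13,15): 0⊕1⊕0⊕0⊕0⊕1⊕1⊕1 = 0
s2 (pos 2,3,6,7,10,11,14,15): 0⊕1⊕0⊕0⊕1⊕1⊕0⊕1 = 0
s4 (pos 4,5,6,7,12,13,14,15): 1⊕0⊕0⊕0⊕1⊕1⊕0⊕1 = 0
s8 (pos 8,9,10,11,12,13,14,15): 0⊕0⊕1⊕1⊕1⊕1⊕0⊕1 = 1
Syndrome s8…s1 = 1000 → error at position 8.

1000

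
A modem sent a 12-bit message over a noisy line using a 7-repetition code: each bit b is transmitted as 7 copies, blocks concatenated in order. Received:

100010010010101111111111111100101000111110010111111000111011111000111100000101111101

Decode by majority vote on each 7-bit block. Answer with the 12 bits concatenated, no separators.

001101111101

Block 1 (1000100): 2 ones → 0
Block 2 (1001010): 3 ones → 0
Block 3 (1111111): 7 ones → 1
Block 4 (1111111): 7 ones → 1
Block 5 (0010100): 2 ones → 0
Block 6 (0111110): 5 ones → 1
Block 7 (0101111): 5 ones → 1
Block 8 (1100011): 4 ones → 1
Block 9 (1011111): 6 ones → 1
Block 10 (0001111): 4 ones → 1
Block 11 (0000010): 1 one → 0
Block 12 (1111101): 6 ones → 1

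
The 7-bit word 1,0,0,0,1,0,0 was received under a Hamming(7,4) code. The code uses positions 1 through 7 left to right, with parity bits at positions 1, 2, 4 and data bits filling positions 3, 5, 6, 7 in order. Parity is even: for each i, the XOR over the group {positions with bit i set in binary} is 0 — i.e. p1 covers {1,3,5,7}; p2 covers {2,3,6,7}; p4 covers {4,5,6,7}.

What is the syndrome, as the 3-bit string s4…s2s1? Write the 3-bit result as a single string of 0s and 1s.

s1 (pos 1,3,5,7): 1⊕0⊕1⊕0 = 0
s2 (pos 2,3,6,7): 0⊕0⊕0⊕0 = 0
s4 (pos 4,5,6,7): 0⊕1⊕0⊕0 = 1
Syndrome s4…s1 = 100 → error at position 4.

100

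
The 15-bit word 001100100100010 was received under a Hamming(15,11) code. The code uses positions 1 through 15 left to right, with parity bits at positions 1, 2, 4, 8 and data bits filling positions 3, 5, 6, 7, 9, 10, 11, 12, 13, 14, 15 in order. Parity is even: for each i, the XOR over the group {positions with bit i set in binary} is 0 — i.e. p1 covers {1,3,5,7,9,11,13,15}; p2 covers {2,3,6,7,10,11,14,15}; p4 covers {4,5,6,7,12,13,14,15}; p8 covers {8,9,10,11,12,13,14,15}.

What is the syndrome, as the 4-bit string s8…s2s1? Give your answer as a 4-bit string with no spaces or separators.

0100

s1 (pos 1,3,5,7,9,11,13,15): 0⊕1⊕0⊕1⊕0⊕0⊕0⊕0 = 0
s2 (pos 2,3,6,7,10,11,14,15): 0⊕1⊕0⊕1⊕1⊕0⊕1⊕0 = 0
s4 (pos 4,5,6,7,12,13,14,15): 1⊕0⊕0⊕1⊕0⊕0⊕1⊕0 = 1
s8 (pos 8,9,10,11,12,13,14,15): 0⊕0⊕1⊕0⊕0⊕0⊕1⊕0 = 0
Syndrome s8…s1 = 0100 → error at position 4.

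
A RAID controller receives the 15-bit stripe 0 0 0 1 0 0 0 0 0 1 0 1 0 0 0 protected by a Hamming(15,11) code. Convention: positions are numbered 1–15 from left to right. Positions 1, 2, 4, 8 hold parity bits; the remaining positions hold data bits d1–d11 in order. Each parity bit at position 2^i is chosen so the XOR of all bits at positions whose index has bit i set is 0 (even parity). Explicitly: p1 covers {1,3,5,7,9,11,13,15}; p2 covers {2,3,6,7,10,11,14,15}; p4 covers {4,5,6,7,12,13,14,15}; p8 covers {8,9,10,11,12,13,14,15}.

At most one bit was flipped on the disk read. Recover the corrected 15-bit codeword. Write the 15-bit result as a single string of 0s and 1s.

010100000101000

s1 (pos 1,3,5,7,9,11,13,15): 0⊕0⊕0⊕0⊕0⊕0⊕0⊕0 = 0
s2 (pos 2,3,6,7,10,11,14,15): 0⊕0⊕0⊕0⊕1⊕0⊕0⊕0 = 1
s4 (pos 4,5,6,7,12,13,14,15): 1⊕0⊕0⊕0⊕1⊕0⊕0⊕0 = 0
s8 (pos 8,9,10,11,12,13,14,15): 0⊕0⊕1⊕0⊕1⊕0⊕0⊕0 = 0
Syndrome s8…s1 = 0010 → error at position 2.
Flip position 2: 000100000101000 → 010100000101000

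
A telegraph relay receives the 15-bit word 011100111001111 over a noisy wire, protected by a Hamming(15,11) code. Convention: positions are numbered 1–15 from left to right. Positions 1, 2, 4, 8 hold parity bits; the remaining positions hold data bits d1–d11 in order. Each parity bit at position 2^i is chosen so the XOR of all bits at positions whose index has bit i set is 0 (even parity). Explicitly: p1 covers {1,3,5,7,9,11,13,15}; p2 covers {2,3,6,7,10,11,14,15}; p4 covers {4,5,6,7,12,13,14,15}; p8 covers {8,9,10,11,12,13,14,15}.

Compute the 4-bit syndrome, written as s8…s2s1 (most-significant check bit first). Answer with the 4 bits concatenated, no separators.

s1 (pos 1,3,5,7,9,11,13,15): 0⊕1⊕0⊕1⊕1⊕0⊕1⊕1 = 1
s2 (pos 2,3,6,7,10,11,14,15): 1⊕1⊕0⊕1⊕0⊕0⊕1⊕1 = 1
s4 (pos 4,5,6,7,12,13,14,15): 1⊕0⊕0⊕1⊕1⊕1⊕1⊕1 = 0
s8 (pos 8,9,10,11,12,13,14,15): 1⊕1⊕0⊕0⊕1⊕1⊕1⊕1 = 0
Syndrome s8…s1 = 0011 → error at position 3.

0011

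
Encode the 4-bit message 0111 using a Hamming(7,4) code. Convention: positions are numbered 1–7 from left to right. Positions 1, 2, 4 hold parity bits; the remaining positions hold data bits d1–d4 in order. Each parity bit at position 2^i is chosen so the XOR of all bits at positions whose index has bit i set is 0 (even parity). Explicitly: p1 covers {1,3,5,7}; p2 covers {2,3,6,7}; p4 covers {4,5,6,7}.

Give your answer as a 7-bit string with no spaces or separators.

0001111

Place data at non-parity positions: p1 p2 0 p4 1 1 1
p1 (pos 1,3,5,7): XOR of data positions = 0⊕1⊕1 = 0
p2 (pos 2,3,6,7): XOR of data positions = 0⊕1⊕1 = 0
p4 (pos 4,5,6,7): XOR of data positions = 1⊕1⊕1 = 1
Codeword: 0001111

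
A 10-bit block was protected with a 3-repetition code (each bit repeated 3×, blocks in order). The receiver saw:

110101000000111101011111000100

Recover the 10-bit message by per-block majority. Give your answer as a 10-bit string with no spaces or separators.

1100111100

Block 1 (110): 2 ones → 1
Block 2 (101): 2 ones → 1
Block 3 (000): 0 ones → 0
Block 4 (000): 0 ones → 0
Block 5 (111): 3 ones → 1
Block 6 (101): 2 ones → 1
Block 7 (011): 2 ones → 1
Block 8 (111): 3 ones → 1
Block 9 (000): 0 ones → 0
Block 10 (100): 1 one → 0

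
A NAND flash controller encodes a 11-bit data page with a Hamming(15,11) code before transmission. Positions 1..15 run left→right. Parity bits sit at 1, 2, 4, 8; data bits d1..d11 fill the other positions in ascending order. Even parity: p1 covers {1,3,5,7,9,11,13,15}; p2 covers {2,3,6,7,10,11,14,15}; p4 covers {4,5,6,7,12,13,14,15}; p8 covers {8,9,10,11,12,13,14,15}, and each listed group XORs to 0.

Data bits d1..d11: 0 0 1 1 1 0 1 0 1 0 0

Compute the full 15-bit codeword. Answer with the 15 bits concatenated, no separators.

Place data at non-parity positions: p1 p2 0 p4 0 1 1 p8 1 0 1 0 1 0 0
p1 (pos 1,3,5,7,9,11,13,15): XOR of data positions = 0⊕0⊕1⊕1⊕1⊕1⊕0 = 0
p2 (pos 2,3,6,7,10,11,14,15): XOR of data positions = 0⊕1⊕1⊕0⊕1⊕0⊕0 = 1
p4 (pos 4,5,6,7,12,13,14,15): XOR of data positions = 0⊕1⊕1⊕0⊕1⊕0⊕0 = 1
p8 (pos 8,9,10,11,12,13,14,15): XOR of data positions = 1⊕0⊕1⊕0⊕1⊕0⊕0 = 1
Codeword: 010101111010100

010101111010100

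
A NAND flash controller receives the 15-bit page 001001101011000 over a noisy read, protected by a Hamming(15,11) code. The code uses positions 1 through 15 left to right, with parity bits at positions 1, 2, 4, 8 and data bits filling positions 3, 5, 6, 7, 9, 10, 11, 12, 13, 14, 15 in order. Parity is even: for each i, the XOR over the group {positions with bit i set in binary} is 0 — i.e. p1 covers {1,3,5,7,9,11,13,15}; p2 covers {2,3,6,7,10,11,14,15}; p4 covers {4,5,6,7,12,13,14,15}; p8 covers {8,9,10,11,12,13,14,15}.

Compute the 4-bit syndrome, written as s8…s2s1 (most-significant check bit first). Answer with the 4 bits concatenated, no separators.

s1 (pos 1,3,5,7,9,11,13,15): 0⊕1⊕0⊕1⊕1⊕1⊕0⊕0 = 0
s2 (pos 2,3,6,7,10,11,14,15): 0⊕1⊕1⊕1⊕0⊕1⊕0⊕0 = 0
s4 (pos 4,5,6,7,12,13,14,15): 0⊕0⊕1⊕1⊕1⊕0⊕0⊕0 = 1
s8 (pos 8,9,10,11,12,13,14,15): 0⊕1⊕0⊕1⊕1⊕0⊕0⊕0 = 1
Syndrome s8…s1 = 1100 → error at position 12.

1100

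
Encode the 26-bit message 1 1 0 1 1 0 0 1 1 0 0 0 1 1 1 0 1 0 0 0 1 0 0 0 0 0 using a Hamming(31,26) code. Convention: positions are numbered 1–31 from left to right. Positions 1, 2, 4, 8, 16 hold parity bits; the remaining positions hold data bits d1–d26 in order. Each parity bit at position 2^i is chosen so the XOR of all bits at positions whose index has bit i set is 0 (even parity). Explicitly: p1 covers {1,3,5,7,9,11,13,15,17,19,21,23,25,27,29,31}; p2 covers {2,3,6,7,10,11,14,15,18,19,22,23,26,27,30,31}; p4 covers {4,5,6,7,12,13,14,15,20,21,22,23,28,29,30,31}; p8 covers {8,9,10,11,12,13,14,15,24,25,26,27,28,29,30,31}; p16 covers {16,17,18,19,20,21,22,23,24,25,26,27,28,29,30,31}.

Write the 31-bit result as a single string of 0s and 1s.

0010101010011001011101000100000

Place data at non-parity positions: p1 p2 1 p4 1 0 1 p8 1 0 0 1 1 0 0 p16 0 1 1 1 0 1 0 0 0 1 0 0 0 0 0
p1 (pos 1,3,5,7,9,11,13,15,17,19,21,23,25,27,29,31): XOR of data positions = 1⊕1⊕1⊕1⊕0⊕1⊕0⊕0⊕1⊕0⊕0⊕0⊕0⊕0⊕0 = 0
p2 (pos 2,3,6,7,10,11,14,15,18,19,22,23,26,27,30,31): XOR of data positions = 1⊕0⊕1⊕0⊕0⊕0⊕0⊕1⊕1⊕1⊕0⊕1⊕0⊕0⊕0 = 0
p4 (pos 4,5,6,7,12,13,14,15,20,21,22,23,28,29,30,31): XOR of data positions = 1⊕0⊕1⊕1⊕1⊕0⊕0⊕1⊕0⊕1⊕0⊕0⊕0⊕0⊕0 = 0
p8 (pos 8,9,10,11,12,13,14,15,24,25,26,27,28,29,30,31): XOR of data positions = 1⊕0⊕0⊕1⊕1⊕0⊕0⊕0⊕0⊕1⊕0⊕0⊕0⊕0⊕0 = 0
p16 (pos 16,17,18,19,20,21,22,23,24,25,26,27,28,29,30,31): XOR of data positions = 0⊕1⊕1⊕1⊕0⊕1⊕0⊕0⊕0⊕1⊕0⊕0⊕0⊕0⊕0 = 1
Codeword: 0010101010011001011101000100000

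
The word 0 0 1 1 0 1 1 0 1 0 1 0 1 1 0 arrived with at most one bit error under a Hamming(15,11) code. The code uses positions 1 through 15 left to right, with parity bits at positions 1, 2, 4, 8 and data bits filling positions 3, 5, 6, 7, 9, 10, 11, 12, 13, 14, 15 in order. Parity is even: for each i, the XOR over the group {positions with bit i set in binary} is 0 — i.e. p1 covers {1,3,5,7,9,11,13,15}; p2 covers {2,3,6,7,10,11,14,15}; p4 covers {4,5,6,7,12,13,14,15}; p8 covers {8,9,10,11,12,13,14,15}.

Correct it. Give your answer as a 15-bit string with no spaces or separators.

s1 (pos 1,3,5,7,9,11,13,15): 0⊕1⊕0⊕1⊕1⊕1⊕1⊕0 = 1
s2 (pos 2,3,6,7,10,11,14,15): 0⊕1⊕1⊕1⊕0⊕1⊕1⊕0 = 1
s4 (pos 4,5,6,7,12,13,14,15): 1⊕0⊕1⊕1⊕0⊕1⊕1⊕0 = 1
s8 (pos 8,9,10,11,12,13,14,15): 0⊕1⊕0⊕1⊕0⊕1⊕1⊕0 = 0
Syndrome s8…s1 = 0111 → error at position 7.
Flip position 7: 001101101010110 → 001101001010110

001101001010110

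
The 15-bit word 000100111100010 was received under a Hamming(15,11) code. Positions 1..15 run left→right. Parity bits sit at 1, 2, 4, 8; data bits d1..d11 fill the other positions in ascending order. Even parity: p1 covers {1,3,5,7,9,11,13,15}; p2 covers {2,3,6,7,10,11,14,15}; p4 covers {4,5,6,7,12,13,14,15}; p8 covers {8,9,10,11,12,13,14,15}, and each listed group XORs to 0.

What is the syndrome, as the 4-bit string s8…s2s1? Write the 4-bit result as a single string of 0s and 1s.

0110

s1 (pos 1,3,5,7,9,11,13,15): 0⊕0⊕0⊕1⊕1⊕0⊕0⊕0 = 0
s2 (pos 2,3,6,7,10,11,14,15): 0⊕0⊕0⊕1⊕1⊕0⊕1⊕0 = 1
s4 (pos 4,5,6,7,12,13,14,15): 1⊕0⊕0⊕1⊕0⊕0⊕1⊕0 = 1
s8 (pos 8,9,10,11,12,13,14,15): 1⊕1⊕1⊕0⊕0⊕0⊕1⊕0 = 0
Syndrome s8…s1 = 0110 → error at position 6.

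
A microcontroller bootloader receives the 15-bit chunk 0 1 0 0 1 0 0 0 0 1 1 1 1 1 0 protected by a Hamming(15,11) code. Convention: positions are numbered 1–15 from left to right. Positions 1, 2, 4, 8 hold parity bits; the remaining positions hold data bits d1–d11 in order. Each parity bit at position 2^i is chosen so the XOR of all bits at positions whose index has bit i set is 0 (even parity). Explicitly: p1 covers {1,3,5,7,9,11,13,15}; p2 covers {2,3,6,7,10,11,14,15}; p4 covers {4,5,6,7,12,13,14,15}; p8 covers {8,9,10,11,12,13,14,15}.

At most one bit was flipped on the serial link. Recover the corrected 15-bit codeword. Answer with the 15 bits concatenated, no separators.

010010001111110

s1 (pos 1,3,5,7,9,11,13,15): 0⊕0⊕1⊕0⊕0⊕1⊕1⊕0 = 1
s2 (pos 2,3,6,7,10,11,14,15): 1⊕0⊕0⊕0⊕1⊕1⊕1⊕0 = 0
s4 (pos 4,5,6,7,12,13,14,15): 0⊕1⊕0⊕0⊕1⊕1⊕1⊕0 = 0
s8 (pos 8,9,10,11,12,13,14,15): 0⊕0⊕1⊕1⊕1⊕1⊕1⊕0 = 1
Syndrome s8…s1 = 1001 → error at position 9.
Flip position 9: 010010000111110 → 010010001111110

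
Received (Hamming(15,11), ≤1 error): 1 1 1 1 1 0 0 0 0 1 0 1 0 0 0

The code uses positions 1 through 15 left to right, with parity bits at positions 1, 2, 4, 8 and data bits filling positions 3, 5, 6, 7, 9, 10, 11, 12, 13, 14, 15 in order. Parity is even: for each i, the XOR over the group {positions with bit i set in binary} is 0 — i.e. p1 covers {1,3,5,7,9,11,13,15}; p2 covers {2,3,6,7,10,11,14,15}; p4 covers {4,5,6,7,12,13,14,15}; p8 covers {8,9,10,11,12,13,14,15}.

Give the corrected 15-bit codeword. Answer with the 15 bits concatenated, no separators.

s1 (pos 1,3,5,7,9,11,13,15): 1⊕1⊕1⊕0⊕0⊕0⊕0⊕0 = 1
s2 (pos 2,3,6,7,10,11,14,15): 1⊕1⊕0⊕0⊕1⊕0⊕0⊕0 = 1
s4 (pos 4,5,6,7,12,13,14,15): 1⊕1⊕0⊕0⊕1⊕0⊕0⊕0 = 1
s8 (pos 8,9,10,11,12,13,14,15): 0⊕0⊕1⊕0⊕1⊕0⊕0⊕0 = 0
Syndrome s8…s1 = 0111 → error at position 7.
Flip position 7: 111110000101000 → 111110100101000

111110100101000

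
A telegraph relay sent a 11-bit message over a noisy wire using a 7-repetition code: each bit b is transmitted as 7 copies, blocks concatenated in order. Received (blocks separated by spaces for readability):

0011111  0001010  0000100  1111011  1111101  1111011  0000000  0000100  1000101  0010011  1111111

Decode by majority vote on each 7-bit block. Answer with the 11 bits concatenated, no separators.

Block 1 (0011111): 5 ones → 1
Block 2 (0001010): 2 ones → 0
Block 3 (0000100): 1 one → 0
Block 4 (1111011): 6 ones → 1
Block 5 (1111101): 6 ones → 1
Block 6 (1111011): 6 ones → 1
Block 7 (0000000): 0 ones → 0
Block 8 (0000100): 1 one → 0
Block 9 (1000101): 3 ones → 0
Block 10 (0010011): 3 ones → 0
Block 11 (1111111): 7 ones → 1

10011100001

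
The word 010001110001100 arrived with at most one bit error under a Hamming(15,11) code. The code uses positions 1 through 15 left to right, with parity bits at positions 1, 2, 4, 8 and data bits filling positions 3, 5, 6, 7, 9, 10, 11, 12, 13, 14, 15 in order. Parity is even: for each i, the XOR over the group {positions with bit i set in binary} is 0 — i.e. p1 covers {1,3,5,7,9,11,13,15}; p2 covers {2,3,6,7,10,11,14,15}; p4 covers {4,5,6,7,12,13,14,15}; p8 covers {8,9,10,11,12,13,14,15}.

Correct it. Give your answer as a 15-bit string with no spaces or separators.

s1 (pos 1,3,5,7,9,11,13,15): 0⊕0⊕0⊕1⊕0⊕0⊕1⊕0 = 0
s2 (pos 2,3,6,7,10,11,14,15): 1⊕0⊕1⊕1⊕0⊕0⊕0⊕0 = 1
s4 (pos 4,5,6,7,12,13,14,15): 0⊕0⊕1⊕1⊕1⊕1⊕0⊕0 = 0
s8 (pos 8,9,10,11,12,13,14,15): 1⊕0⊕0⊕0⊕1⊕1⊕0⊕0 = 1
Syndrome s8…s1 = 1010 → error at position 10.
Flip position 10: 010001110001100 → 010001110101100

010001110101100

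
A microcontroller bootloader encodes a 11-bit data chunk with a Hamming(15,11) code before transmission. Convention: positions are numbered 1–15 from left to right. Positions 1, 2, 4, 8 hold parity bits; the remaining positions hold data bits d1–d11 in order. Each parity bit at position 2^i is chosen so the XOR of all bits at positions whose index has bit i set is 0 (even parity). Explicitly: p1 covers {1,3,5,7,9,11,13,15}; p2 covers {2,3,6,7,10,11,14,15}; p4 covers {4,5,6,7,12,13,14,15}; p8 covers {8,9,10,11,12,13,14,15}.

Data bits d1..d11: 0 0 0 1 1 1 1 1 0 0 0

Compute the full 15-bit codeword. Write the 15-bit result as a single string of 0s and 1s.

110000101111000

Place data at non-parity positions: p1 p2 0 p4 0 0 1 p8 1 1 1 1 0 0 0
p1 (pos 1,3,5,7,9,11,13,15): XOR of data positions = 0⊕0⊕1⊕1⊕1⊕0⊕0 = 1
p2 (pos 2,3,6,7,10,11,14,15): XOR of data positions = 0⊕0⊕1⊕1⊕1⊕0⊕0 = 1
p4 (pos 4,5,6,7,12,13,14,15): XOR of data positions = 0⊕0⊕1⊕1⊕0⊕0⊕0 = 0
p8 (pos 8,9,10,11,12,13,14,15): XOR of data positions = 1⊕1⊕1⊕1⊕0⊕0⊕0 = 0
Codeword: 110000101111000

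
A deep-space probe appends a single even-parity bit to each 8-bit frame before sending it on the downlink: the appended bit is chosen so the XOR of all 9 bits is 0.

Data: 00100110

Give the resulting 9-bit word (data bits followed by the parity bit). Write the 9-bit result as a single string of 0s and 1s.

001001101

XOR of the 8 data bits: 0⊕0⊕1⊕0⊕0⊕1⊕1⊕0 = 1
Parity bit = 1 (so all 9 bits XOR to 0).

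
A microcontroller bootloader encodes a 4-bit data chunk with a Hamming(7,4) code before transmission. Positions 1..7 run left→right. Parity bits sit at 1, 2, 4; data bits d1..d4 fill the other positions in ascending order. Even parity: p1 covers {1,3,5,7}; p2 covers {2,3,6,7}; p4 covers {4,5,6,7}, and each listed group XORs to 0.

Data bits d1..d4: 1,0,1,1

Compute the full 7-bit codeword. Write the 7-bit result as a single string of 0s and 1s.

0110011

Place data at non-parity positions: p1 p2 1 p4 0 1 1
p1 (pos 1,3,5,7): XOR of data positions = 1⊕0⊕1 = 0
p2 (pos 2,3,6,7): XOR of data positions = 1⊕1⊕1 = 1
p4 (pos 4,5,6,7): XOR of data positions = 0⊕1⊕1 = 0
Codeword: 0110011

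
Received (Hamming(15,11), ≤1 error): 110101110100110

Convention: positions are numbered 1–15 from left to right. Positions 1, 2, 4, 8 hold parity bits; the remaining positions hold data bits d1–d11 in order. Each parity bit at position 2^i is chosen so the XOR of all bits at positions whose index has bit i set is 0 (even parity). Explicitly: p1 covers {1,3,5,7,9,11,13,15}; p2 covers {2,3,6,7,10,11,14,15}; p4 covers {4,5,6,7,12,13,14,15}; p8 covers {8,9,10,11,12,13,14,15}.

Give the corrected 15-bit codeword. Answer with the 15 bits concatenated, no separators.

110101010100110

s1 (pos 1,3,5,7,9,11,13,15): 1⊕0⊕0⊕1⊕0⊕0⊕1⊕0 = 1
s2 (pos 2,3,6,7,10,11,14,15): 1⊕0⊕1⊕1⊕1⊕0⊕1⊕0 = 1
s4 (pos 4,5,6,7,12,13,14,15): 1⊕0⊕1⊕1⊕0⊕1⊕1⊕0 = 1
s8 (pos 8,9,10,11,12,13,14,15): 1⊕0⊕1⊕0⊕0⊕1⊕1⊕0 = 0
Syndrome s8…s1 = 0111 → error at position 7.
Flip position 7: 110101110100110 → 110101010100110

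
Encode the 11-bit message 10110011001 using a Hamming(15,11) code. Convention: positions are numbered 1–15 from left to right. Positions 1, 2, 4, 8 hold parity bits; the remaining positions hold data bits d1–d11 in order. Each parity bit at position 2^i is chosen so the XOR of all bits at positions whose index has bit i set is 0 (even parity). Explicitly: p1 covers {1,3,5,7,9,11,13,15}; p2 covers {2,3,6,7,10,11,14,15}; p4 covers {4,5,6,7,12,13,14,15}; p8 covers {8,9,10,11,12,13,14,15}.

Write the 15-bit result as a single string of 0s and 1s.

Place data at non-parity positions: p1 p2 1 p4 0 1 1 p8 0 0 1 1 0 0 1
p1 (pos 1,3,5,7,9,11,13,15): XOR of data positions = 1⊕0⊕1⊕0⊕1⊕0⊕1 = 0
p2 (pos 2,3,6,7,10,11,14,15): XOR of data positions = 1⊕1⊕1⊕0⊕1⊕0⊕1 = 1
p4 (pos 4,5,6,7,12,13,14,15): XOR of data positions = 0⊕1⊕1⊕1⊕0⊕0⊕1 = 0
p8 (pos 8,9,10,11,12,13,14,15): XOR of data positions = 0⊕0⊕1⊕1⊕0⊕0⊕1 = 1
Codeword: 011001110011001

011001110011001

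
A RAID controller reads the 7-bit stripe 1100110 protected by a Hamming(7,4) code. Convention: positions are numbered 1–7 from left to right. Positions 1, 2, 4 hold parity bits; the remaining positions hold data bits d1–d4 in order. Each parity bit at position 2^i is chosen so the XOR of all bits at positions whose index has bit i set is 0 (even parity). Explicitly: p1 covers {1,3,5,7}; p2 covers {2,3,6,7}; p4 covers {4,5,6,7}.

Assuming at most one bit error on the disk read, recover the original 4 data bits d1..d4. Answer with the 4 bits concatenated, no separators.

s1 (pos 1,3,5,7): 1⊕0⊕1⊕0 = 0
s2 (pos 2,3,6,7): 1⊕0⊕1⊕0 = 0
s4 (pos 4,5,6,7): 0⊕1⊕1⊕0 = 0
Syndrome s4…s1 = 000 → no error.
Read data bits from positions 3,5,6,7: 0110

0110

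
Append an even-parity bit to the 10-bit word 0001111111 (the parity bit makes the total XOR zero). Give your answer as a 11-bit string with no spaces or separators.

00011111111

XOR of the 10 data bits: 0⊕0⊕0⊕1⊕1⊕1⊕1⊕1⊕1⊕1 = 1
Parity bit = 1 (so all 11 bits XOR to 0).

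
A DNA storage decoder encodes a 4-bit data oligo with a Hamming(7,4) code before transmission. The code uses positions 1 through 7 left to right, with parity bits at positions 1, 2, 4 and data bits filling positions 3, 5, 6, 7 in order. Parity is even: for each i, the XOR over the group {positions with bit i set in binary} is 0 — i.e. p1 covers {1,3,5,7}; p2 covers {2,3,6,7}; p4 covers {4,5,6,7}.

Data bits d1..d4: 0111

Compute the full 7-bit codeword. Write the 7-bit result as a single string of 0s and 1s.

0001111

Place data at non-parity positions: p1 p2 0 p4 1 1 1
p1 (pos 1,3,5,7): XOR of data positions = 0⊕1⊕1 = 0
p2 (pos 2,3,6,7): XOR of data positions = 0⊕1⊕1 = 0
p4 (pos 4,5,6,7): XOR of data positions = 1⊕1⊕1 = 1
Codeword: 0001111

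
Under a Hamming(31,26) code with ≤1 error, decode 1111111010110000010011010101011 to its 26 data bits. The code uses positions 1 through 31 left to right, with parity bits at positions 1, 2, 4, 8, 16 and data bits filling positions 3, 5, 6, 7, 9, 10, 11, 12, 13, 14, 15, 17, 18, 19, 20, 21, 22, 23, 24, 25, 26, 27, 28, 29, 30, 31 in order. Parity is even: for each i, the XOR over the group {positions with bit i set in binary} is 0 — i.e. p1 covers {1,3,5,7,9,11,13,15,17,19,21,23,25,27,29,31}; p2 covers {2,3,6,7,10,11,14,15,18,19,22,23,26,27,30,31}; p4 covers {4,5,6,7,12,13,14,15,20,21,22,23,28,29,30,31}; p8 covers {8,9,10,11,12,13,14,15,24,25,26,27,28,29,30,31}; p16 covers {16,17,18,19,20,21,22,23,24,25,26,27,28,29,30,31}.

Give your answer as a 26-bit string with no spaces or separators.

s1 (pos 1,3,5,7,9,11,13,15,17,19,21,23,25,27,29,31): 1⊕1⊕1⊕1⊕1⊕1⊕0⊕0⊕0⊕0⊕1⊕0⊕0⊕0⊕0⊕1 = 0
s2 (pos 2,3,6,7,10,11,14,15,18,19,22,23,26,27,30,31): 1⊕1⊕1⊕1⊕0⊕1⊕0⊕0⊕1⊕0⊕1⊕0⊕1⊕0⊕1⊕1 = 0
s4 (pos 4,5,6,7,12,13,14,15,20,21,22,23,28,29,30,31): 1⊕1⊕1⊕1⊕1⊕0⊕0⊕0⊕0⊕1⊕1⊕0⊕1⊕0⊕1⊕1 = 0
s8 (pos 8,9,10,11,12,13,14,15,24,25,26,27,28,29,30,31): 0⊕1⊕0⊕1⊕1⊕0⊕0⊕0⊕1⊕0⊕1⊕0⊕1⊕0⊕1⊕1 = 0
s16 (pos 16,17,18,19,20,21,22,23,24,25,26,27,28,29,30,31): 0⊕0⊕1⊕0⊕0⊕1⊕1⊕0⊕1⊕0⊕1⊕0⊕1⊕0⊕1⊕1 = 0
Syndrome s16…s1 = 00000 → no error.
Read data bits from positions 3,5,6,7,9,10,11,12,13,14,15,17,18,19,20,21,22,23,24,25,26,27,28,29,30,31: 11111011000010011010101011

11111011000010011010101011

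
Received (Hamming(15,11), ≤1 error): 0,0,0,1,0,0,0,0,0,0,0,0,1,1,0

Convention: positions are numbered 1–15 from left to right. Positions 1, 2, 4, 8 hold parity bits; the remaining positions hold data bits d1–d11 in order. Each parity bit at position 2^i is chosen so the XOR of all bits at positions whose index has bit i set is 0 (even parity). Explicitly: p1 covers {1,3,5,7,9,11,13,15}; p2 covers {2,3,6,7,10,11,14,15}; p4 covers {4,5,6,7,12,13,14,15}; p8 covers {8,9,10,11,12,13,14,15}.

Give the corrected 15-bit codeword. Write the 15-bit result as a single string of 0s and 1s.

000100100000110

s1 (pos 1,3,5,7,9,11,13,15): 0⊕0⊕0⊕0⊕0⊕0⊕1⊕0 = 1
s2 (pos 2,3,6,7,10,11,14,15): 0⊕0⊕0⊕0⊕0⊕0⊕1⊕0 = 1
s4 (pos 4,5,6,7,12,13,14,15): 1⊕0⊕0⊕0⊕0⊕1⊕1⊕0 = 1
s8 (pos 8,9,10,11,12,13,14,15): 0⊕0⊕0⊕0⊕0⊕1⊕1⊕0 = 0
Syndrome s8…s1 = 0111 → error at position 7.
Flip position 7: 000100000000110 → 000100100000110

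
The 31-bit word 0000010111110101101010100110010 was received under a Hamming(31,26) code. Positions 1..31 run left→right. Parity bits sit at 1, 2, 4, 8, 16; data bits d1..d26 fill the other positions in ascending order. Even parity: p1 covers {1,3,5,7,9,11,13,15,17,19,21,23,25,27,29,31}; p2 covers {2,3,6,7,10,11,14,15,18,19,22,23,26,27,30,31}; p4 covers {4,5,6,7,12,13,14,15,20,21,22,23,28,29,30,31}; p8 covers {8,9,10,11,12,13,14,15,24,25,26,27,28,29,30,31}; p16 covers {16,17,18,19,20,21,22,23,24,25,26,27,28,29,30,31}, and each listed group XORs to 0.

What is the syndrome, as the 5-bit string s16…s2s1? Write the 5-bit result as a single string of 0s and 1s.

s1 (pos 1,3,5,7,9,11,13,15,17,19,21,23,25,27,29,31): 0⊕0⊕0⊕0⊕1⊕1⊕0⊕0⊕1⊕1⊕1⊕1⊕0⊕1⊕0⊕0 = 1
s2 (pos 2,3,6,7,10,11,14,15,18,19,22,23,26,27,30,31): 0⊕0⊕1⊕0⊕1⊕1⊕1⊕0⊕0⊕1⊕0⊕1⊕1⊕1⊕1⊕0 = 1
s4 (pos 4,5,6,7,12,13,14,15,20,21,22,23,28,29,30,31): 0⊕0⊕1⊕0⊕1⊕0⊕1⊕0⊕0⊕1⊕0⊕1⊕0⊕0⊕1⊕0 = 0
s8 (pos 8,9,10,11,12,13,14,15,24,25,26,27,28,29,30,31): 1⊕1⊕1⊕1⊕1⊕0⊕1⊕0⊕0⊕0⊕1⊕1⊕0⊕0⊕1⊕0 = 1
s16 (pos 16,17,18,19,20,21,22,23,24,25,26,27,28,29,30,31): 1⊕1⊕0⊕1⊕0⊕1⊕0⊕1⊕0⊕0⊕1⊕1⊕0⊕0⊕1⊕0 = 0
Syndrome s16…s1 = 01011 → error at position 11.

01011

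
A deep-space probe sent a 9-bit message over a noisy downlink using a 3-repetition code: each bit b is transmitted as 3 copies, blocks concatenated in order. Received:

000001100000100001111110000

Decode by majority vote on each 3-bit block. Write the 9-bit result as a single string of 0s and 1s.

000000110

Block 1 (000): 0 ones → 0
Block 2 (001): 1 one → 0
Block 3 (100): 1 one → 0
Block 4 (000): 0 ones → 0
Block 5 (100): 1 one → 0
Block 6 (001): 1 one → 0
Block 7 (111): 3 ones → 1
Block 8 (110): 2 ones → 1
Block 9 (000): 0 ones → 0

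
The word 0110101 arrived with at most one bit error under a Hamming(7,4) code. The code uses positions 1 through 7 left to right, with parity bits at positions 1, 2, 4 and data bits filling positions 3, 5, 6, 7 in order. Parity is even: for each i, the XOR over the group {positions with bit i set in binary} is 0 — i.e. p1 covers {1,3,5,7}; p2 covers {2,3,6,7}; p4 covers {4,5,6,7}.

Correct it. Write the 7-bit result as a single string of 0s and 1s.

s1 (pos 1,3,5,7): 0⊕1⊕1⊕1 = 1
s2 (pos 2,3,6,7): 1⊕1⊕0⊕1 = 1
s4 (pos 4,5,6,7): 0⊕1⊕0⊕1 = 0
Syndrome s4…s1 = 011 → error at position 3.
Flip position 3: 0110101 → 0100101

0100101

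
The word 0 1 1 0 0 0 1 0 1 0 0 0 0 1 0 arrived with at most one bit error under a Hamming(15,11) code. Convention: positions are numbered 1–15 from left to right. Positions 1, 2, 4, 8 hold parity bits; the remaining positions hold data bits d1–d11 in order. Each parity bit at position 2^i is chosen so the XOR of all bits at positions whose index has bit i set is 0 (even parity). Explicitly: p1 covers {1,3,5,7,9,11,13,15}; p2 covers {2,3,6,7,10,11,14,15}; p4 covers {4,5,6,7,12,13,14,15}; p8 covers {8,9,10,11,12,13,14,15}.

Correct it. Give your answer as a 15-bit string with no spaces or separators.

111000101000010

s1 (pos 1,3,5,7,9,11,13,15): 0⊕1⊕0⊕1⊕1⊕0⊕0⊕0 = 1
s2 (pos 2,3,6,7,10,11,14,15): 1⊕1⊕0⊕1⊕0⊕0⊕1⊕0 = 0
s4 (pos 4,5,6,7,12,13,14,15): 0⊕0⊕0⊕1⊕0⊕0⊕1⊕0 = 0
s8 (pos 8,9,10,11,12,13,14,15): 0⊕1⊕0⊕0⊕0⊕0⊕1⊕0 = 0
Syndrome s8…s1 = 0001 → error at position 1.
Flip position 1: 011000101000010 → 111000101000010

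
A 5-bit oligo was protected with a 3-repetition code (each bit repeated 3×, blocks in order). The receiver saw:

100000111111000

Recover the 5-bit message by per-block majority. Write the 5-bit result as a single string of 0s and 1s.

00110

Block 1 (100): 1 one → 0
Block 2 (000): 0 ones → 0
Block 3 (111): 3 ones → 1
Block 4 (111): 3 ones → 1
Block 5 (000): 0 ones → 0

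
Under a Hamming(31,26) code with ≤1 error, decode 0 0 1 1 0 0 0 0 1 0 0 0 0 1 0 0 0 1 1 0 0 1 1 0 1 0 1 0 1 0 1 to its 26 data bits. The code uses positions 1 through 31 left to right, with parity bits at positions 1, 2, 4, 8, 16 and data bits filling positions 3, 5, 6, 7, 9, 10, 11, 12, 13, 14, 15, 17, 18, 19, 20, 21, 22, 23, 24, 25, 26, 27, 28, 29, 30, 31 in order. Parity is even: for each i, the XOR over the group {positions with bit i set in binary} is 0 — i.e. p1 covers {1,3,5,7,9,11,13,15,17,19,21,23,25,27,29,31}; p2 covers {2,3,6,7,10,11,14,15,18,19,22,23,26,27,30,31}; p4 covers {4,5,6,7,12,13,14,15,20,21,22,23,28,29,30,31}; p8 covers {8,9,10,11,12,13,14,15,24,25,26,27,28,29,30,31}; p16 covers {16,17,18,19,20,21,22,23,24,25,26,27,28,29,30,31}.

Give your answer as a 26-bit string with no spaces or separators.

s1 (pos 1,3,5,7,9,11,13,15,17,19,21,23,25,27,29,31): 0⊕1⊕0⊕0⊕1⊕0⊕0⊕0⊕0⊕1⊕0⊕1⊕1⊕1⊕1⊕1 = 0
s2 (pos 2,3,6,7,10,11,14,15,18,19,22,23,26,27,30,31): 0⊕1⊕0⊕0⊕0⊕0⊕1⊕0⊕1⊕1⊕1⊕1⊕0⊕1⊕0⊕1 = 0
s4 (pos 4,5,6,7,12,13,14,15,20,21,22,23,28,29,30,31): 1⊕0⊕0⊕0⊕0⊕0⊕1⊕0⊕0⊕0⊕1⊕1⊕0⊕1⊕0⊕1 = 0
s8 (pos 8,9,10,11,12,13,14,15,24,25,26,27,28,29,30,31): 0⊕1⊕0⊕0⊕0⊕0⊕1⊕0⊕0⊕1⊕0⊕1⊕0⊕1⊕0⊕1 = 0
s16 (pos 16,17,18,19,20,21,22,23,24,25,26,27,28,29,30,31): 0⊕0⊕1⊕1⊕0⊕0⊕1⊕1⊕0⊕1⊕0⊕1⊕0⊕1⊕0⊕1 = 0
Syndrome s16…s1 = 00000 → no error.
Read data bits from positions 3,5,6,7,9,10,11,12,13,14,15,17,18,19,20,21,22,23,24,25,26,27,28,29,30,31: 10001000010011001101010101

10001000010011001101010101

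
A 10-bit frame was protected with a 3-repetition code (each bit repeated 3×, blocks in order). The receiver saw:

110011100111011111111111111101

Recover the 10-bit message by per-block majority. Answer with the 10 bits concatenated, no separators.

1101111111

Block 1 (110): 2 ones → 1
Block 2 (011): 2 ones → 1
Block 3 (100): 1 one → 0
Block 4 (111): 3 ones → 1
Block 5 (011): 2 ones → 1
Block 6 (111): 3 ones → 1
Block 7 (111): 3 ones → 1
Block 8 (111): 3 ones → 1
Block 9 (111): 3 ones → 1
Block 10 (101): 2 ones → 1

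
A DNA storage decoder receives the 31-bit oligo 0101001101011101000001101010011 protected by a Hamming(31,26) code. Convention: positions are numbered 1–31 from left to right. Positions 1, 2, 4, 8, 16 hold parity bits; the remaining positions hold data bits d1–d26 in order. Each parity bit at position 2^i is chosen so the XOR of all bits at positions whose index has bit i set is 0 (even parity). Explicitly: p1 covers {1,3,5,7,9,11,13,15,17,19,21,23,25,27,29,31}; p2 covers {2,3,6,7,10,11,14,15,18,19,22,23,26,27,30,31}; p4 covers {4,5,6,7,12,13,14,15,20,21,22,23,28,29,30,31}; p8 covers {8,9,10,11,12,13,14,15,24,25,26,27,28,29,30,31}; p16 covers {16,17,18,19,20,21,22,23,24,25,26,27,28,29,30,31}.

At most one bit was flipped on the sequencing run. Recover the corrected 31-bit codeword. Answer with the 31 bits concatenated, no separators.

s1 (pos 1,3,5,7,9,11,13,15,17,19,21,23,25,27,29,31): 0⊕0⊕0⊕1⊕0⊕0⊕1⊕0⊕0⊕0⊕0⊕1⊕1⊕1⊕0⊕1 = 0
s2 (pos 2,3,6,7,10,11,14,15,18,19,22,23,26,27,30,31): 1⊕0⊕0⊕1⊕1⊕0⊕1⊕0⊕0⊕0⊕1⊕1⊕0⊕1⊕1⊕1 = 1
s4 (pos 4,5,6,7,12,13,14,15,20,21,22,23,28,29,30,31): 1⊕0⊕0⊕1⊕1⊕1⊕1⊕0⊕0⊕0⊕1⊕1⊕0⊕0⊕1⊕1 = 1
s8 (pos 8,9,10,11,12,13,14,15,24,25,26,27,28,29,30,31): 1⊕0⊕1⊕0⊕1⊕1⊕1⊕0⊕0⊕1⊕0⊕1⊕0⊕0⊕1⊕1 = 1
s16 (pos 16,17,18,19,20,21,22,23,24,25,26,27,28,29,30,31): 1⊕0⊕0⊕0⊕0⊕0⊕1⊕1⊕0⊕1⊕0⊕1⊕0⊕0⊕1⊕1 = 1
Syndrome s16…s1 = 11110 → error at position 30.
Flip position 30: 0101001101011101000001101010011 → 0101001101011101000001101010001

0101001101011101000001101010001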